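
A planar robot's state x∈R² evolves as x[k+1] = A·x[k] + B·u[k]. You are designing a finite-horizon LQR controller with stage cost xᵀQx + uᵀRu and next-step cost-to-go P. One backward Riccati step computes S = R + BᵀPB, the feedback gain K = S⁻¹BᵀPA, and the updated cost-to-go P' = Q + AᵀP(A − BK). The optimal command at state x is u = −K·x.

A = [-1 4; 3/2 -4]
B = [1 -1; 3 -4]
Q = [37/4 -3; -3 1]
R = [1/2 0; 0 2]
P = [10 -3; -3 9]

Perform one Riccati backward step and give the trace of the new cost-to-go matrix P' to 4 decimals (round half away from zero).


BᵀP = [1.0000 24.0000; 2.0000 -33.0000]
S = R + BᵀPB = [1/2 0; 0 2] + [73.0000 -97.0000; -97.0000 130.0000] = [73.5000 -97.0000; -97.0000 132.0000]
BᵀPA = [35.0000 -92.0000; -51.5000 140.0000]
K = S⁻¹·BᵀPA = [-1.2816 4.9010; -1.3319 4.6621]
A−BK = [-1.0503 3.7611; 0.0171 -0.0546]
AᵀP(A−BK) = [15.5115 -55.4369; -55.4369 198.1980]
P' = Q + AᵀP(A−BK) = [24.7615 -58.4369; -58.4369 199.1980]
tr(P') = 223.9595

223.9595


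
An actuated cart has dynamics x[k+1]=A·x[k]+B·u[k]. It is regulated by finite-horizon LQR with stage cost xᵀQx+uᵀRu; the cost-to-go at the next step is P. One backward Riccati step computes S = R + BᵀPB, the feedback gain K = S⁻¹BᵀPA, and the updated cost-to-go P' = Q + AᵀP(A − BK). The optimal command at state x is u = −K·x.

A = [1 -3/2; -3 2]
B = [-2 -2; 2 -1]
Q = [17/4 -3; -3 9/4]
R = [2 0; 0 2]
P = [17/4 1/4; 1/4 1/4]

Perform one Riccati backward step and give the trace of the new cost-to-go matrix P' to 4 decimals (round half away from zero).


BᵀP = [-8.0000 0.0000; -8.7500 -0.7500]
S = R + BᵀPB = [2 0; 0 2] + [16.0000 16.0000; 16.0000 18.2500] = [18.0000 16.0000; 16.0000 20.2500]
BᵀPA = [-8.0000 12.0000; -6.5000 11.6250]
K = S⁻¹·BᵀPA = [-0.5346 0.5253; 0.1014 0.1590]
A−BK = [0.1336 -0.1313; -1.8295 1.1083]
AᵀP(A−BK) = [1.3825 -1.0138; -1.0138 0.9101]
P' = Q + AᵀP(A−BK) = [5.6325 -4.0138; -4.0138 3.1601]
tr(P') = 8.7926

8.7926


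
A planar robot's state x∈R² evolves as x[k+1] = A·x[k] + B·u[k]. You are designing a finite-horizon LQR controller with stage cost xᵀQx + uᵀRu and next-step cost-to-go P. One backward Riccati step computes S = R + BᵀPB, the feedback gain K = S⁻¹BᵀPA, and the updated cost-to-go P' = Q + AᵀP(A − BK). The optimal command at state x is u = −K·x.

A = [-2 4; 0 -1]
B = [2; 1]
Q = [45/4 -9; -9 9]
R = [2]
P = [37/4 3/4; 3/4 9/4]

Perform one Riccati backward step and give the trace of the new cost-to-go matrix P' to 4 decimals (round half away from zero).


46.7472

BᵀP = [19.2500 3.7500]
S = R + BᵀPB = [2] + [42.2500] = [44.2500]
BᵀPA = [-38.5000 73.2500]
K = S⁻¹·BᵀPA = [-0.8701 1.6554]
A−BK = [-0.2599 0.6893; 0.8701 -2.6554]
AᵀP(A−BK) = [3.5028 -8.7684; -8.7684 22.9944]
P' = Q + AᵀP(A−BK) = [14.7528 -17.7684; -17.7684 31.9944]
tr(P') = 46.7472


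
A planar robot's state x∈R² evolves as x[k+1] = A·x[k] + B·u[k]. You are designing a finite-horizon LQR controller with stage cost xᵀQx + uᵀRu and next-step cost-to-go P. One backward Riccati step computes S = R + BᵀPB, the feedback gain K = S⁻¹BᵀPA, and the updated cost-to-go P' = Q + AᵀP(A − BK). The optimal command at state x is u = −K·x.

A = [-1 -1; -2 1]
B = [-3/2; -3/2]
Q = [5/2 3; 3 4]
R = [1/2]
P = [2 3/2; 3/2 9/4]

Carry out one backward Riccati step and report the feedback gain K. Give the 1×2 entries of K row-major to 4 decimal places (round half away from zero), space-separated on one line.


BᵀP = [-5.2500 -5.6250]
S = R + BᵀPB = [1/2] + [16.3125] = [16.8125]
BᵀPA = [16.5000 -0.3750]
K = S⁻¹·BᵀPA = [0.9814 -0.0223]
A−BK = [0.4721 -1.0335; -0.5279 0.9665]
AᵀP(A−BK) = [0.8067 -0.6320; -0.6320 1.2416]
P' = Q + AᵀP(A−BK) = [3.3067 2.3680; 2.3680 5.2416]
tr(P') = 8.5483

0.9814 -0.0223


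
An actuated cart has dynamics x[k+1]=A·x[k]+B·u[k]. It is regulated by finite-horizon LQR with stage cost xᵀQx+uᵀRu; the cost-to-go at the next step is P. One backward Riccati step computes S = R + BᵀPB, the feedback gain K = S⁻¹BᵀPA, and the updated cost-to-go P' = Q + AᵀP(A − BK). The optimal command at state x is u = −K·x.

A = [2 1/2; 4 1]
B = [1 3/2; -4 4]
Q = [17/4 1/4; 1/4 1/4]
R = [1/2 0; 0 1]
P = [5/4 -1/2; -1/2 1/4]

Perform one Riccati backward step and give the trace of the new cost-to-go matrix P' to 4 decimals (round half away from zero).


5.1233

BᵀP = [3.2500 -1.5000; -0.1250 0.2500]
S = R + BᵀPB = [1/2 0; 0 1] + [9.2500 -1.1250; -1.1250 0.8125] = [9.7500 -1.1250; -1.1250 1.8125]
BᵀPA = [0.5000 0.1250; 0.7500 0.1875]
K = S⁻¹·BᵀPA = [0.1067 0.0267; 0.4800 0.1200]
A−BK = [1.1733 0.2933; 2.5067 0.6267]
AᵀP(A−BK) = [0.5867 0.1467; 0.1467 0.0367]
P' = Q + AᵀP(A−BK) = [4.8367 0.3967; 0.3967 0.2867]
tr(P') = 5.1233


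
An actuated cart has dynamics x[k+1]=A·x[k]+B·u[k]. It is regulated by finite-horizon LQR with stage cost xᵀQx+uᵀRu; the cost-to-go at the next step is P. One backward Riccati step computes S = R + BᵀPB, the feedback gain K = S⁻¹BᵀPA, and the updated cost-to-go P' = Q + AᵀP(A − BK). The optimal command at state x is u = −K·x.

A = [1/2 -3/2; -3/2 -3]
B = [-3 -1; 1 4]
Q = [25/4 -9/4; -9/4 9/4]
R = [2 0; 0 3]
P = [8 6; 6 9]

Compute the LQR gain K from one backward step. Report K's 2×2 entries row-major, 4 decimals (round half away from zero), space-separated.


-0.0392 0.7919 -0.3524 -0.9322

BᵀP = [-18.0000 -9.0000; 16.0000 30.0000]
S = R + BᵀPB = [2 0; 0 3] + [45.0000 -18.0000; -18.0000 104.0000] = [47.0000 -18.0000; -18.0000 107.0000]
BᵀPA = [4.5000 54.0000; -37.0000 -114.0000]
K = S⁻¹·BᵀPA = [-0.0392 0.7919; -0.3524 -0.9322]
A−BK = [0.0300 -0.0564; -0.0512 -0.0631]
AᵀP(A−BK) = [0.3880 0.9450; 0.9450 3.9654]
P' = Q + AᵀP(A−BK) = [6.6380 -1.3050; -1.3050 6.2154]
tr(P') = 12.8533


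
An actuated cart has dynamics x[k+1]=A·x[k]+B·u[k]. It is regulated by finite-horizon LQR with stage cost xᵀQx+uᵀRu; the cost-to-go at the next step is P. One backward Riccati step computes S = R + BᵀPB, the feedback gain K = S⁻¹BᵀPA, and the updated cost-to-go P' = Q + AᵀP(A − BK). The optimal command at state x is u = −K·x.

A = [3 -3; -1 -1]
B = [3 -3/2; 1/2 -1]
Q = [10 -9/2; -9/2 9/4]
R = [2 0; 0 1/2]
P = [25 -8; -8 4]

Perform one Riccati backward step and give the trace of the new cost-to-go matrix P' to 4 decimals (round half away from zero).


19.2101

BᵀP = [71.0000 -22.0000; -29.5000 8.0000]
S = R + BᵀPB = [2 0; 0 1/2] + [202.0000 -84.5000; -84.5000 36.2500] = [204.0000 -84.5000; -84.5000 36.7500]
BᵀPA = [235.0000 -191.0000; -96.5000 80.5000]
K = S⁻¹·BᵀPA = [1.3511 -0.6083; 0.4807 0.7919]
A−BK = [-0.3322 0.0126; -1.1948 0.0960]
AᵀP(A−BK) = [5.8851 -1.6412; -1.6412 1.0750]
P' = Q + AᵀP(A−BK) = [15.8851 -6.1412; -6.1412 3.3250]
tr(P') = 19.2101


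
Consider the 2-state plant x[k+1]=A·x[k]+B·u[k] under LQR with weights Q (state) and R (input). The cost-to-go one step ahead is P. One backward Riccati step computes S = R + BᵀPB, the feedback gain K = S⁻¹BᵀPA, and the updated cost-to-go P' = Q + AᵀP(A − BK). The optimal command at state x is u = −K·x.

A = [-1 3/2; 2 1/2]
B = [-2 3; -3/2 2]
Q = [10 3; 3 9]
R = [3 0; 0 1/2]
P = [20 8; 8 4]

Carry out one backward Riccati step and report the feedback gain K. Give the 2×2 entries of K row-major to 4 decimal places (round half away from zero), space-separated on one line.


-0.0632 -0.0342 -0.0842 0.4211

BᵀP = [-52.0000 -22.0000; 76.0000 32.0000]
S = R + BᵀPB = [3 0; 0 1/2] + [137.0000 -200.0000; -200.0000 292.0000] = [140.0000 -200.0000; -200.0000 292.5000]
BᵀPA = [8.0000 -89.0000; -12.0000 130.0000]
K = S⁻¹·BᵀPA = [-0.0632 -0.0342; -0.0842 0.4211]
A−BK = [-0.8737 0.1684; 2.0737 -0.3934]
AᵀP(A−BK) = [3.4947 -0.6737; -0.6737 0.2184]
P' = Q + AᵀP(A−BK) = [13.4947 2.3263; 2.3263 9.2184]
tr(P') = 22.7132


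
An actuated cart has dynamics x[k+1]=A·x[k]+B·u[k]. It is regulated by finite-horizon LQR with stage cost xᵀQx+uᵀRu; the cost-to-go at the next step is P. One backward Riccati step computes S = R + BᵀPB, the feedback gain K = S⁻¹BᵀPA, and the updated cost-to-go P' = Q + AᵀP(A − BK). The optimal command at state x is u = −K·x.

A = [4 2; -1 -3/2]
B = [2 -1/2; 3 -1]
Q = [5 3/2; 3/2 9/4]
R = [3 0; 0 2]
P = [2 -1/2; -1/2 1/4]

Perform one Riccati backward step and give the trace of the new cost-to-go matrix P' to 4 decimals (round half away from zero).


36.3918

BᵀP = [2.5000 -0.2500; -0.5000 0.0000]
S = R + BᵀPB = [3 0; 0 2] + [4.2500 -1.0000; -1.0000 0.2500] = [7.2500 -1.0000; -1.0000 2.2500]
BᵀPA = [10.2500 5.3750; -2.0000 -1.0000]
K = S⁻¹·BᵀPA = [1.3755 0.7245; -0.2776 -0.1224]
A−BK = [1.1102 0.4898; -5.4041 -3.7959]
AᵀP(A−BK) = [21.5959 12.7041; 12.7041 7.5459]
P' = Q + AᵀP(A−BK) = [26.5959 14.2041; 14.2041 9.7959]
tr(P') = 36.3918


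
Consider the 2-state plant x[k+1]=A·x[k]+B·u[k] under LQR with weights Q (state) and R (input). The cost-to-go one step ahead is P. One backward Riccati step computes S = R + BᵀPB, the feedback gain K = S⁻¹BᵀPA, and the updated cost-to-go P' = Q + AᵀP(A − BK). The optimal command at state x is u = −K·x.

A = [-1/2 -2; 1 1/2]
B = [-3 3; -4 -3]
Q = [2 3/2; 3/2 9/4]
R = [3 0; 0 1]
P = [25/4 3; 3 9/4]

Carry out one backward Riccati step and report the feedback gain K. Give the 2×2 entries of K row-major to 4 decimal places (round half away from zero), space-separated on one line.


-0.0657 0.2152 -0.2186 -0.4317

BᵀP = [-30.7500 -18.0000; 9.7500 2.2500]
S = R + BᵀPB = [3 0; 0 1] + [164.2500 -38.2500; -38.2500 22.5000] = [167.2500 -38.2500; -38.2500 23.5000]
BᵀPA = [-2.6250 52.5000; -2.6250 -18.3750]
K = S⁻¹·BᵀPA = [-0.0657 0.2152; -0.2186 -0.4317]
A−BK = [-0.0412 -0.0594; 0.0813 0.0657]
AᵀP(A−BK) = [0.0661 0.0567; 0.0567 0.3336]
P' = Q + AᵀP(A−BK) = [2.0661 1.5567; 1.5567 2.5836]
tr(P') = 4.6497


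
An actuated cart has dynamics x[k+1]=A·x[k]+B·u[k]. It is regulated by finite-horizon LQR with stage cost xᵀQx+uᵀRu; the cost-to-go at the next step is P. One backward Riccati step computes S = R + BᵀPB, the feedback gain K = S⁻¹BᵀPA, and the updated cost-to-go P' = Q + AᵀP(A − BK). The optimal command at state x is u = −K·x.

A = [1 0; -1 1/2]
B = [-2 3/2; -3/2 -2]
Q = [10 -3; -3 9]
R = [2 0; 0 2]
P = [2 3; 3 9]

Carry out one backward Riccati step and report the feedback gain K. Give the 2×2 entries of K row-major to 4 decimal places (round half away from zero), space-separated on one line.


BᵀP = [-8.5000 -19.5000; -3.0000 -13.5000]
S = R + BᵀPB = [2 0; 0 2] + [46.2500 26.2500; 26.2500 22.5000] = [48.2500 26.2500; 26.2500 24.5000]
BᵀPA = [11.0000 -9.7500; 10.5000 -6.7500]
K = S⁻¹·BᵀPA = [-0.0124 -0.1251; 0.4419 -0.1415]
A−BK = [0.3123 -0.0380; -0.1349 0.0294]
AᵀP(A−BK) = [0.4969 -0.1384; -0.1384 0.0753]
P' = Q + AᵀP(A−BK) = [10.4969 -3.1384; -3.1384 9.0753]
tr(P') = 19.5722

-0.0124 -0.1251 0.4419 -0.1415


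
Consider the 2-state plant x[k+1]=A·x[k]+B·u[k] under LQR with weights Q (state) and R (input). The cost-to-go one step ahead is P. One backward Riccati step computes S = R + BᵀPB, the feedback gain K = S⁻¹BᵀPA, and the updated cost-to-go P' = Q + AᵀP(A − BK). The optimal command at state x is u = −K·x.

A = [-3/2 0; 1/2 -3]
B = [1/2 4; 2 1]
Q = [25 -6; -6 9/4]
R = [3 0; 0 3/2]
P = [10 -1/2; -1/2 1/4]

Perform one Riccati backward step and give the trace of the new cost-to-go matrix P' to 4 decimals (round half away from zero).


29.2597

BᵀP = [4.0000 0.2500; 39.5000 -1.7500]
S = R + BᵀPB = [3 0; 0 3/2] + [2.5000 16.2500; 16.2500 156.2500] = [5.5000 16.2500; 16.2500 157.7500]
BᵀPA = [-5.8750 -0.7500; -60.1250 5.2500]
K = S⁻¹·BᵀPA = [0.0833 -0.3374; -0.3897 0.0680]
A−BK = [0.0172 -0.1034; 0.7232 -2.3933]
AᵀP(A−BK) = [0.3699 -0.5165; -0.5165 1.6398]
P' = Q + AᵀP(A−BK) = [25.3699 -6.5165; -6.5165 3.8898]
tr(P') = 29.2597


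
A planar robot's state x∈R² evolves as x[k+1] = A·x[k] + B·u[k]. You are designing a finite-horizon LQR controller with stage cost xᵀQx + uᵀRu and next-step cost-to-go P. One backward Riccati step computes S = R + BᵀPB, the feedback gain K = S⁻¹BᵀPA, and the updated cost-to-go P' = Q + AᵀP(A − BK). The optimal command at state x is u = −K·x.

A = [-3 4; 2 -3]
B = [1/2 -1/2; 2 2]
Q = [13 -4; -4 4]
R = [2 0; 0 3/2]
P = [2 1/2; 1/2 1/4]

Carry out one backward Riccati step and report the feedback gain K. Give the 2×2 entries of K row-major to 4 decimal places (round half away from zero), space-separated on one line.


-1.0571 1.3571 0.5143 -0.7143

BᵀP = [2.0000 0.7500; 0.0000 0.2500]
S = R + BᵀPB = [2 0; 0 3/2] + [2.5000 0.5000; 0.5000 0.5000] = [4.5000 0.5000; 0.5000 2.0000]
BᵀPA = [-4.5000 5.7500; 0.5000 -0.7500]
K = S⁻¹·BᵀPA = [-1.0571 1.3571; 0.5143 -0.7143]
A−BK = [-2.2143 2.9643; 3.0857 -4.2857]
AᵀP(A−BK) = [7.9857 -10.5357; -10.5357 13.9107]
P' = Q + AᵀP(A−BK) = [20.9857 -14.5357; -14.5357 17.9107]
tr(P') = 38.8964


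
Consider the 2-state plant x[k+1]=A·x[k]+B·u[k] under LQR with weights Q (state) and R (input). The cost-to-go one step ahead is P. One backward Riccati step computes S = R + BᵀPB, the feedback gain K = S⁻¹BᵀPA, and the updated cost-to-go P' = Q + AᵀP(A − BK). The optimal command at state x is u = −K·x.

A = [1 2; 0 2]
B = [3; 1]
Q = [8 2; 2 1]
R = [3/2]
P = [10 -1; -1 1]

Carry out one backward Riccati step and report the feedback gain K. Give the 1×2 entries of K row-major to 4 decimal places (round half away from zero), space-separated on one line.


0.3353 0.6243

BᵀP = [29.0000 -2.0000]
S = R + BᵀPB = [3/2] + [85.0000] = [86.5000]
BᵀPA = [29.0000 54.0000]
K = S⁻¹·BᵀPA = [0.3353 0.6243]
A−BK = [-0.0058 0.1272; -0.3353 1.3757]
AᵀP(A−BK) = [0.2775 -0.1040; -0.1040 2.2890]
P' = Q + AᵀP(A−BK) = [8.2775 1.8960; 1.8960 3.2890]
tr(P') = 11.5665


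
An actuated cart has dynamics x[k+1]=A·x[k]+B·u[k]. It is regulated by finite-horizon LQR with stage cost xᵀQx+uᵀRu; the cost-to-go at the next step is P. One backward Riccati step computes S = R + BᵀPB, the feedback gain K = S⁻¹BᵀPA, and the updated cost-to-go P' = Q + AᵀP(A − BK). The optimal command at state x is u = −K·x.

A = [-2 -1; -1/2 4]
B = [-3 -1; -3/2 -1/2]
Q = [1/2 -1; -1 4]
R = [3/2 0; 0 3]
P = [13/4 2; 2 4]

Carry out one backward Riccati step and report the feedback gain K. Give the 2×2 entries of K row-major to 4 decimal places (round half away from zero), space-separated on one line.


0.5175 -0.5791 0.0862 -0.0965

BᵀP = [-12.7500 -12.0000; -4.2500 -4.0000]
S = R + BᵀPB = [3/2 0; 0 3] + [56.2500 18.7500; 18.7500 6.2500] = [57.7500 18.7500; 18.7500 9.2500]
BᵀPA = [31.5000 -35.2500; 10.5000 -11.7500]
K = S⁻¹·BᵀPA = [0.5175 -0.5791; 0.0862 -0.0965]
A−BK = [-0.3614 -2.8337; 0.3193 3.0832]
AᵀP(A−BK) = [0.7947 2.7536; 2.7536 29.7043]
P' = Q + AᵀP(A−BK) = [1.2947 1.7536; 1.7536 33.7043]
tr(P') = 34.9990


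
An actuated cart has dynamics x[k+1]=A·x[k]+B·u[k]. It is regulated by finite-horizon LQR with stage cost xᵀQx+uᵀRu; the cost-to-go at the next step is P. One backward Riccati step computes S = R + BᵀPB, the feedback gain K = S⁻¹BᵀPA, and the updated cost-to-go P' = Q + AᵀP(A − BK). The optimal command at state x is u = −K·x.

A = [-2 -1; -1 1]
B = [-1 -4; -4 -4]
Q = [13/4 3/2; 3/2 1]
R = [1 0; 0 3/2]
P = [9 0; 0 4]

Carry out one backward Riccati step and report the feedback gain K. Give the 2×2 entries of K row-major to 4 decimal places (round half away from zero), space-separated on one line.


BᵀP = [-9.0000 -16.0000; -36.0000 -16.0000]
S = R + BᵀPB = [1 0; 0 3/2] + [73.0000 100.0000; 100.0000 208.0000] = [74.0000 100.0000; 100.0000 209.5000]
BᵀPA = [34.0000 -7.0000; 88.0000 20.0000]
K = S⁻¹·BᵀPA = [-0.3047 -0.6299; 0.5655 0.3961]
A−BK = [-0.0427 -0.0453; 0.0431 0.0649]
AᵀP(A−BK) = [0.5964 0.5566; 0.5566 0.6675]
P' = Q + AᵀP(A−BK) = [3.8464 2.0566; 2.0566 1.6675]
tr(P') = 5.5139

-0.3047 -0.6299 0.5655 0.3961


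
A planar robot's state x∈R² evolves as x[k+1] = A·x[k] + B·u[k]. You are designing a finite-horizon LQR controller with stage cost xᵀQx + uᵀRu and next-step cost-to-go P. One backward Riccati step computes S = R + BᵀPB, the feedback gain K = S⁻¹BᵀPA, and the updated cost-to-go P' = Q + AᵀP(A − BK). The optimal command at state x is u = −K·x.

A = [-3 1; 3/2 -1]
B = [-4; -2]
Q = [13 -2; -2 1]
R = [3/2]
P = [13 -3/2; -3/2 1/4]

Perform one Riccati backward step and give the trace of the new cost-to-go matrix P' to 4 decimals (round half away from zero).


16.1500

BᵀP = [-49.0000 5.5000]
S = R + BᵀPB = [3/2] + [185.0000] = [186.5000]
BᵀPA = [155.2500 -54.5000]
K = S⁻¹·BᵀPA = [0.8324 -0.2922]
A−BK = [0.3298 -0.1689; 3.1649 -1.5845]
AᵀP(A−BK) = [1.8262 -0.7570; -0.7570 0.3237]
P' = Q + AᵀP(A−BK) = [14.8262 -2.7570; -2.7570 1.3237]
tr(P') = 16.1500


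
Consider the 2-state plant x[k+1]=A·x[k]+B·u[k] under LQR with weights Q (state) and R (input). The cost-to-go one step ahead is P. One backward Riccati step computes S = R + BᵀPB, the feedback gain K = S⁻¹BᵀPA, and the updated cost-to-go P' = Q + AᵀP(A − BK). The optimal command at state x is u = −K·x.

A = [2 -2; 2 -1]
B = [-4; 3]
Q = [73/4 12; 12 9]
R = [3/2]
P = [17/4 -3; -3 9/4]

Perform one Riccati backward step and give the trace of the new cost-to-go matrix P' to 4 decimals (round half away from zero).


BᵀP = [-26.0000 18.7500]
S = R + BᵀPB = [3/2] + [160.2500] = [161.7500]
BᵀPA = [-14.5000 33.2500]
K = S⁻¹·BᵀPA = [-0.0896 0.2056]
A−BK = [1.6414 -1.1777; 2.2689 -1.6167]
AᵀP(A−BK) = [0.7002 -0.5193; -0.5193 0.4150]
P' = Q + AᵀP(A−BK) = [18.9502 11.4807; 11.4807 9.4150]
tr(P') = 28.3651

28.3651


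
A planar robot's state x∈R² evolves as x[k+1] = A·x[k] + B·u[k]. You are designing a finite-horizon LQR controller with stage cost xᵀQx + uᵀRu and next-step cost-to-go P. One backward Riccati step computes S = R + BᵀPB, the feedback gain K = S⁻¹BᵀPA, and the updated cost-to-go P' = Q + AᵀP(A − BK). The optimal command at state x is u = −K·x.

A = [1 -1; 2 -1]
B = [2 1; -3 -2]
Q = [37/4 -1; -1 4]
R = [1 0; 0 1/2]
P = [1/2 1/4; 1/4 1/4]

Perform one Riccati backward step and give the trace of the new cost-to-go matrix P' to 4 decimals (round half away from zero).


16.6574

BᵀP = [0.2500 -0.2500; 0.0000 -0.2500]
S = R + BᵀPB = [1 0; 0 1/2] + [1.2500 0.7500; 0.7500 0.5000] = [2.2500 0.7500; 0.7500 1.0000]
BᵀPA = [-0.2500 0.0000; -0.5000 0.2500]
K = S⁻¹·BᵀPA = [0.0741 -0.1111; -0.5556 0.3333]
A−BK = [1.4074 -1.1111; 1.1111 -0.6667]
AᵀP(A−BK) = [2.2407 -1.6111; -1.6111 1.1667]
P' = Q + AᵀP(A−BK) = [11.4907 -2.6111; -2.6111 5.1667]
tr(P') = 16.6574


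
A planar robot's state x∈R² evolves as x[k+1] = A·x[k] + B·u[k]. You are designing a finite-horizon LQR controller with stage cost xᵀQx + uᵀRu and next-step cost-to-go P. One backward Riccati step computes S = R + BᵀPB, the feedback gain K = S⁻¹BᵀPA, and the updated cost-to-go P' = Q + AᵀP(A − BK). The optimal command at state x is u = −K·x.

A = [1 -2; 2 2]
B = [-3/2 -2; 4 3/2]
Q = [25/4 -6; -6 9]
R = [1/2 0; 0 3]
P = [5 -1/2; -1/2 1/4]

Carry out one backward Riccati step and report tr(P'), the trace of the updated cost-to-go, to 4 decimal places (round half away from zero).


BᵀP = [-9.5000 1.7500; -10.7500 1.3750]
S = R + BᵀPB = [1/2 0; 0 3] + [21.2500 21.6250; 21.6250 23.5625] = [21.7500 21.6250; 21.6250 26.5625]
BᵀPA = [-6.0000 22.5000; -8.0000 24.2500]
K = S⁻¹·BᵀPA = [0.1238 0.6653; -0.4019 0.3713]
A−BK = [0.3818 -0.2594; 2.1079 -1.2183]
AᵀP(A−BK) = [1.5271 -1.0378; -1.0378 1.0264]
P' = Q + AᵀP(A−BK) = [7.7771 -7.0378; -7.0378 10.0264]
tr(P') = 17.8035

17.8035


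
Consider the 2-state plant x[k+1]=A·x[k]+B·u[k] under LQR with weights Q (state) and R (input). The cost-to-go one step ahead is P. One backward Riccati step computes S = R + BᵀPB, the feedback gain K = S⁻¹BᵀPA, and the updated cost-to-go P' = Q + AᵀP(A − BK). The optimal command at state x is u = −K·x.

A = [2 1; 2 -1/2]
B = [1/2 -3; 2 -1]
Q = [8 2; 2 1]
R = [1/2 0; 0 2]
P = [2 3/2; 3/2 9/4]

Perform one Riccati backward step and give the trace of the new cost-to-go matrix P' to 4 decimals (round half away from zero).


10.0891

BᵀP = [4.0000 5.2500; -7.5000 -6.7500]
S = R + BᵀPB = [1/2 0; 0 2] + [12.5000 -17.2500; -17.2500 29.2500] = [13.0000 -17.2500; -17.2500 31.2500]
BᵀPA = [18.5000 1.3750; -28.5000 -4.1250]
K = S⁻¹·BᵀPA = [0.7959 -0.2593; -0.4727 -0.2752]
A−BK = [0.1840 0.3042; -0.0644 -0.2565]
AᵀP(A−BK) = [0.8051 0.2059; 0.2059 0.2841]
P' = Q + AᵀP(A−BK) = [8.8051 2.2059; 2.2059 1.2841]
tr(P') = 10.0891


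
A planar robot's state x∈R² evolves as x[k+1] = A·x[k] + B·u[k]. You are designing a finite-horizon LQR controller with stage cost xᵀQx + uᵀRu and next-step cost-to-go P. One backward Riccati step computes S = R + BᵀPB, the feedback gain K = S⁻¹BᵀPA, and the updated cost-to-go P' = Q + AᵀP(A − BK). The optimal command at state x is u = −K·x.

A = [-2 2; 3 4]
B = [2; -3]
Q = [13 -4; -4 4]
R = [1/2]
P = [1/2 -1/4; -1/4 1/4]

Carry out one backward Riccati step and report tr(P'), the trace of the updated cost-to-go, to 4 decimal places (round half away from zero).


19.1774

BᵀP = [1.7500 -1.2500]
S = R + BᵀPB = [1/2] + [7.2500] = [7.7500]
BᵀPA = [-7.2500 -1.5000]
K = S⁻¹·BᵀPA = [-0.9355 -0.1935]
A−BK = [-0.1290 2.3871; 0.1935 3.4194]
AᵀP(A−BK) = [0.4677 0.0968; 0.0968 1.7097]
P' = Q + AᵀP(A−BK) = [13.4677 -3.9032; -3.9032 5.7097]
tr(P') = 19.1774


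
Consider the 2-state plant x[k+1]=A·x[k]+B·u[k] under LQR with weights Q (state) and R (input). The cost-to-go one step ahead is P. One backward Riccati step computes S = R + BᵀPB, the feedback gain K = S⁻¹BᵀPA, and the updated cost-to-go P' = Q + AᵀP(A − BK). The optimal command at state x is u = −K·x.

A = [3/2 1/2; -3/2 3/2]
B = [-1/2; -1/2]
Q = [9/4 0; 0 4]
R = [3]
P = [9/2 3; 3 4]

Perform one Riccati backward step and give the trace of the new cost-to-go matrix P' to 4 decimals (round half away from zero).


BᵀP = [-3.7500 -3.5000]
S = R + BᵀPB = [3] + [3.6250] = [6.6250]
BᵀPA = [-0.3750 -7.1250]
K = S⁻¹·BᵀPA = [-0.0566 -1.0755]
A−BK = [1.4717 -0.0377; -1.5283 0.9623]
AᵀP(A−BK) = [5.6038 -1.5283; -1.5283 6.9623]
P' = Q + AᵀP(A−BK) = [7.8538 -1.5283; -1.5283 10.9623]
tr(P') = 18.8160

18.8160


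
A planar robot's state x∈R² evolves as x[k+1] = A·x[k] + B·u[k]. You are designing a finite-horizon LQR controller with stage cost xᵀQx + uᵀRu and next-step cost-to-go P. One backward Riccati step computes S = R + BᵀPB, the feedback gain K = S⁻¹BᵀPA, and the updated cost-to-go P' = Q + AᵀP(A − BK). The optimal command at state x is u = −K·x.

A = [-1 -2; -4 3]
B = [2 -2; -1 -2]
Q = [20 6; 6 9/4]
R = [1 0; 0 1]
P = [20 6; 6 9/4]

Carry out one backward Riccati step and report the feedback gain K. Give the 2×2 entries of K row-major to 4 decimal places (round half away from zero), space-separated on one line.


0.4825 -1.1124 1.1610 -0.3104

BᵀP = [34.0000 9.7500; -52.0000 -16.5000]
S = R + BᵀPB = [1 0; 0 1] + [58.2500 -87.5000; -87.5000 137.0000] = [59.2500 -87.5000; -87.5000 138.0000]
BᵀPA = [-73.0000 -38.7500; 118.0000 54.5000]
K = S⁻¹·BᵀPA = [0.4825 -1.1124; 1.1610 -0.3104]
A−BK = [0.3570 -0.3960; -1.1956 1.2667]
AᵀP(A−BK) = [2.2239 -1.5781; -1.5781 2.0610]
P' = Q + AᵀP(A−BK) = [22.2239 4.4219; 4.4219 4.3110]
tr(P') = 26.5350


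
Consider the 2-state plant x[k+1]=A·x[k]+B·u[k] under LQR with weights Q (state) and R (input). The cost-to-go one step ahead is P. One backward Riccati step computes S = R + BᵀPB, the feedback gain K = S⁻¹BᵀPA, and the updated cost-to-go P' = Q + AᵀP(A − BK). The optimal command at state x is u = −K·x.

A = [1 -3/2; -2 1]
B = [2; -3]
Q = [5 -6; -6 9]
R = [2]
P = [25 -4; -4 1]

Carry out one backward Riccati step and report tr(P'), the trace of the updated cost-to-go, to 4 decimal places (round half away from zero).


BᵀP = [62.0000 -11.0000]
S = R + BᵀPB = [2] + [157.0000] = [159.0000]
BᵀPA = [84.0000 -104.0000]
K = S⁻¹·BᵀPA = [0.5283 -0.6541]
A−BK = [-0.0566 -0.1918; -0.4151 -0.9623]
AᵀP(A−BK) = [0.6226 -0.5566; -0.5566 1.2248]
P' = Q + AᵀP(A−BK) = [5.6226 -6.5566; -6.5566 10.2248]
tr(P') = 15.8475

15.8475


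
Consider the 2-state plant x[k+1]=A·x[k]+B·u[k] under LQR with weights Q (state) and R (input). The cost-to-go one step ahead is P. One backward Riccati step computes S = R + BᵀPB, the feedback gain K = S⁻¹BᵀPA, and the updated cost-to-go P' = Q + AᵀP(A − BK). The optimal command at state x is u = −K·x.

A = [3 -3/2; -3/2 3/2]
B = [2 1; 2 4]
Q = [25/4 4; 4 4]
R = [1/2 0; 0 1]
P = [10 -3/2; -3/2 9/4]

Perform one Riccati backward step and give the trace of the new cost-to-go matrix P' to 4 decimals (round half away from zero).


16.4472

BᵀP = [17.0000 1.5000; 4.0000 7.5000]
S = R + BᵀPB = [1/2 0; 0 1] + [37.0000 23.0000; 23.0000 34.0000] = [37.5000 23.0000; 23.0000 35.0000]
BᵀPA = [48.7500 -23.2500; 0.7500 5.2500]
K = S⁻¹·BᵀPA = [2.1557 -1.1927; -1.3952 0.9338]
A−BK = [0.0838 -0.0483; -0.2307 0.1503]
AᵀP(A−BK) = [4.5179 -2.7425; -2.7425 1.6792]
P' = Q + AᵀP(A−BK) = [10.7679 1.2575; 1.2575 5.6792]
tr(P') = 16.4472


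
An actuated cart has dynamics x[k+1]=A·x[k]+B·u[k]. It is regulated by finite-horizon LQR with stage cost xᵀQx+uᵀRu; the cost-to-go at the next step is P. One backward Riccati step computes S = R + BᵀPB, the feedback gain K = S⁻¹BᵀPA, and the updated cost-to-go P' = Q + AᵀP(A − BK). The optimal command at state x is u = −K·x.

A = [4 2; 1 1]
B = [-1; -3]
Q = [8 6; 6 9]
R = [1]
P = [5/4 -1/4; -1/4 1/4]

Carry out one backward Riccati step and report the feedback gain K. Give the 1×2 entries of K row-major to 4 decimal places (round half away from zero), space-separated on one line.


BᵀP = [-0.5000 -0.5000]
S = R + BᵀPB = [1] + [2.0000] = [3.0000]
BᵀPA = [-2.5000 -1.5000]
K = S⁻¹·BᵀPA = [-0.8333 -0.5000]
A−BK = [3.1667 1.5000; -1.5000 -0.5000]
AᵀP(A−BK) = [16.1667 7.5000; 7.5000 3.5000]
P' = Q + AᵀP(A−BK) = [24.1667 13.5000; 13.5000 12.5000]
tr(P') = 36.6667

-0.8333 -0.5000


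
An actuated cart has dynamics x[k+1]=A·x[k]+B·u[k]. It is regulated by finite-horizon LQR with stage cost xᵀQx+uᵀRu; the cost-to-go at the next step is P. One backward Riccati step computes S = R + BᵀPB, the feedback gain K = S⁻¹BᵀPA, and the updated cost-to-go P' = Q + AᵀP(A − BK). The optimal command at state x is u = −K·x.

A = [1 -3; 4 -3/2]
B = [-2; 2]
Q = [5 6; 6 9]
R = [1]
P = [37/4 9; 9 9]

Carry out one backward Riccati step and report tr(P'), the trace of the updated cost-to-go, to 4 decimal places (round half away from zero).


422.5000

BᵀP = [-0.5000 0.0000]
S = R + BᵀPB = [1] + [1.0000] = [2.0000]
BᵀPA = [-0.5000 1.5000]
K = S⁻¹·BᵀPA = [-0.2500 0.7500]
A−BK = [0.5000 -1.5000; 4.5000 -3.0000]
AᵀP(A−BK) = [225.1250 -202.8750; -202.8750 183.3750]
P' = Q + AᵀP(A−BK) = [230.1250 -196.8750; -196.8750 192.3750]
tr(P') = 422.5000


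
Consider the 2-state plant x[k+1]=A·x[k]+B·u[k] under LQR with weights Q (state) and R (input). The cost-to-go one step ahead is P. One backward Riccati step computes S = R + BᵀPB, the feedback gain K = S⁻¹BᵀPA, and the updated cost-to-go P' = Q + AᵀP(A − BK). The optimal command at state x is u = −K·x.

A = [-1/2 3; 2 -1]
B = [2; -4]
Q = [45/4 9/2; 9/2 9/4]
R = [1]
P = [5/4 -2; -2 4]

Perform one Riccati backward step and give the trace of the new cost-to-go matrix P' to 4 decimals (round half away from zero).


BᵀP = [10.5000 -20.0000]
S = R + BᵀPB = [1] + [101.0000] = [102.0000]
BᵀPA = [-45.2500 51.5000]
K = S⁻¹·BᵀPA = [-0.4436 0.5049]
A−BK = [0.3873 1.9902; 0.2255 1.0196]
AᵀP(A−BK) = [0.2384 -0.0282; -0.0282 1.2475]
P' = Q + AᵀP(A−BK) = [11.4884 4.4718; 4.4718 3.4975]
tr(P') = 14.9859

14.9859


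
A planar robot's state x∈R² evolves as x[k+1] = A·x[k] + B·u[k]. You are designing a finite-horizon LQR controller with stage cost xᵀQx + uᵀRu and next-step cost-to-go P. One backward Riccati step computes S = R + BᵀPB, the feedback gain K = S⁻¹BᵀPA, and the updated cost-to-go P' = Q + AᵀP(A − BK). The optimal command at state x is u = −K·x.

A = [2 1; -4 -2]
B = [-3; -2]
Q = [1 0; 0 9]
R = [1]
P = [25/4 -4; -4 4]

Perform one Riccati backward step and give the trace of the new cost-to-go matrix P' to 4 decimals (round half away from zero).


131.6337

BᵀP = [-10.7500 4.0000]
S = R + BᵀPB = [1] + [24.2500] = [25.2500]
BᵀPA = [-37.5000 -18.7500]
K = S⁻¹·BᵀPA = [-1.4851 -0.7426]
A−BK = [-2.4554 -1.2277; -6.9703 -3.4851]
AᵀP(A−BK) = [97.3069 48.6535; 48.6535 24.3267]
P' = Q + AᵀP(A−BK) = [98.3069 48.6535; 48.6535 33.3267]
tr(P') = 131.6337


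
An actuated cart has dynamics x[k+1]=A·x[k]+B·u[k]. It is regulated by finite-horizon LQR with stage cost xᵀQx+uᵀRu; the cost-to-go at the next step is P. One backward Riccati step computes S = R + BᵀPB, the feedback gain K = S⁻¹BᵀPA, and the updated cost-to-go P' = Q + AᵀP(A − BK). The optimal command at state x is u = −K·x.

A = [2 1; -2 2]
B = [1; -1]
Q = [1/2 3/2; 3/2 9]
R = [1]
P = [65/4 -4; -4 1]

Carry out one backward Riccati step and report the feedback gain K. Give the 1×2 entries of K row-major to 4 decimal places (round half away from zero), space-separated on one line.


BᵀP = [20.2500 -5.0000]
S = R + BᵀPB = [1] + [25.2500] = [26.2500]
BᵀPA = [50.5000 10.2500]
K = S⁻¹·BᵀPA = [1.9238 0.3905]
A−BK = [0.0762 0.6095; -0.0762 2.3905]
AᵀP(A−BK) = [3.8476 0.7810; 0.7810 0.2476]
P' = Q + AᵀP(A−BK) = [4.3476 2.2810; 2.2810 9.2476]
tr(P') = 13.5952

1.9238 0.3905


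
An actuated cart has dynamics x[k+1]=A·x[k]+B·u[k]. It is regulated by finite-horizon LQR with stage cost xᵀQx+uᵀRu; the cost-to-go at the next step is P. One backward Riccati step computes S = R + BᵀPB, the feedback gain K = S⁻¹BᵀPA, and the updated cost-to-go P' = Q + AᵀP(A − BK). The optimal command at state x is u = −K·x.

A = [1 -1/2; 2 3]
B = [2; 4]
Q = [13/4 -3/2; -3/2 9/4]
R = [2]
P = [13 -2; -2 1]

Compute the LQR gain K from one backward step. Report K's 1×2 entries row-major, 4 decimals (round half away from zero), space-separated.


0.4737 -0.2368

BᵀP = [18.0000 0.0000]
S = R + BᵀPB = [2] + [36.0000] = [38.0000]
BᵀPA = [18.0000 -9.0000]
K = S⁻¹·BᵀPA = [0.4737 -0.2368]
A−BK = [0.0526 -0.0263; 0.1053 3.9474]
AᵀP(A−BK) = [0.4737 -0.2368; -0.2368 16.1184]
P' = Q + AᵀP(A−BK) = [3.7237 -1.7368; -1.7368 18.3684]
tr(P') = 22.0921


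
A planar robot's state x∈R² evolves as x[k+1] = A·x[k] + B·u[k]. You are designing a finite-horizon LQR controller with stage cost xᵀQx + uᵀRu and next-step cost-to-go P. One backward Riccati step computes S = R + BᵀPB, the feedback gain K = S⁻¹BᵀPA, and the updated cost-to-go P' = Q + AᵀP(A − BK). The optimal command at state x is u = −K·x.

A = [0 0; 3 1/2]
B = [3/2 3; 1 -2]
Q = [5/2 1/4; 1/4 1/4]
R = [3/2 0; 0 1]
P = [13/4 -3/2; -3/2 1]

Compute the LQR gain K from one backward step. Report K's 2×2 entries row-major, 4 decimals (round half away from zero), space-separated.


0.4252 0.0709 -0.4759 -0.0793

BᵀP = [3.3750 -1.2500; 12.7500 -6.5000]
S = R + BᵀPB = [3/2 0; 0 1] + [3.8125 12.6250; 12.6250 51.2500] = [5.3125 12.6250; 12.6250 52.2500]
BᵀPA = [-3.7500 -0.6250; -19.5000 -3.2500]
K = S⁻¹·BᵀPA = [0.4252 0.0709; -0.4759 -0.0793]
A−BK = [0.7901 0.1317; 1.6230 0.2705]
AᵀP(A−BK) = [1.3136 0.2189; 0.2189 0.0365]
P' = Q + AᵀP(A−BK) = [3.8136 0.4689; 0.4689 0.2865]
tr(P') = 4.1001


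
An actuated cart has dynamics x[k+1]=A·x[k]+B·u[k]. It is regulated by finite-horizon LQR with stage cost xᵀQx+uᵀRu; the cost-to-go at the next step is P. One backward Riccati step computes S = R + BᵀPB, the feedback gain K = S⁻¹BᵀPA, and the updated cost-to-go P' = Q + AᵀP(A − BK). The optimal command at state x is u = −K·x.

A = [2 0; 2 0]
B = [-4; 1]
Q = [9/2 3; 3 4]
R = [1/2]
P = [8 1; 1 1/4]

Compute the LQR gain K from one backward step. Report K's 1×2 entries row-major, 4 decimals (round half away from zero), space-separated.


-0.5756 0.0000

BᵀP = [-31.0000 -3.7500]
S = R + BᵀPB = [1/2] + [120.2500] = [120.7500]
BᵀPA = [-69.5000 0.0000]
K = S⁻¹·BᵀPA = [-0.5756 0.0000]
A−BK = [-0.3023 0.0000; 2.5756 0.0000]
AᵀP(A−BK) = [0.9979 0.0000; 0.0000 0.0000]
P' = Q + AᵀP(A−BK) = [5.4979 3.0000; 3.0000 4.0000]
tr(P') = 9.4979


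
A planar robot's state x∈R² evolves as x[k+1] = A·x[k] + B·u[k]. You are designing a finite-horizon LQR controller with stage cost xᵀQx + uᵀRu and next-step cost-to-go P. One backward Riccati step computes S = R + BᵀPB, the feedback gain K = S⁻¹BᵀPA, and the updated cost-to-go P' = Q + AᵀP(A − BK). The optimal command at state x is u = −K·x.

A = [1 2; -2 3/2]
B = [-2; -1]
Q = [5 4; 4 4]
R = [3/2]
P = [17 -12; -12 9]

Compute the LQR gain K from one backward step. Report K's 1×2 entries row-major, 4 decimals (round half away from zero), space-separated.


BᵀP = [-22.0000 15.0000]
S = R + BᵀPB = [3/2] + [29.0000] = [30.5000]
BᵀPA = [-52.0000 -21.5000]
K = S⁻¹·BᵀPA = [-1.7049 -0.7049]
A−BK = [-2.4098 0.5902; -3.7049 0.7951]
AᵀP(A−BK) = [12.3443 0.3443; 0.3443 1.0943]
P' = Q + AᵀP(A−BK) = [17.3443 4.3443; 4.3443 5.0943]
tr(P') = 22.4385

-1.7049 -0.7049


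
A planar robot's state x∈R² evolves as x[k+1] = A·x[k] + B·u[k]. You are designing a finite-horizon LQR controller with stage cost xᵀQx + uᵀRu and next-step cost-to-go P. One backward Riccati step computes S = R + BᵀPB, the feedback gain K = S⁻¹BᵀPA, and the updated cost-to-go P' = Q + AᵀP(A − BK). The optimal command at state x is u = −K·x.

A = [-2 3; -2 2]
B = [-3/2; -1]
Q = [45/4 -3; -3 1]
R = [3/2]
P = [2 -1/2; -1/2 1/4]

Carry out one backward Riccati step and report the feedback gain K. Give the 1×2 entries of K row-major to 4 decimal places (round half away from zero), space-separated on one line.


BᵀP = [-2.5000 0.5000]
S = R + BᵀPB = [3/2] + [3.2500] = [4.7500]
BᵀPA = [4.0000 -6.5000]
K = S⁻¹·BᵀPA = [0.8421 -1.3684]
A−BK = [-0.7368 0.9474; -1.1579 0.6316]
AᵀP(A−BK) = [1.6316 -2.5263; -2.5263 4.1053]
P' = Q + AᵀP(A−BK) = [12.8816 -5.5263; -5.5263 5.1053]
tr(P') = 17.9868

0.8421 -1.3684


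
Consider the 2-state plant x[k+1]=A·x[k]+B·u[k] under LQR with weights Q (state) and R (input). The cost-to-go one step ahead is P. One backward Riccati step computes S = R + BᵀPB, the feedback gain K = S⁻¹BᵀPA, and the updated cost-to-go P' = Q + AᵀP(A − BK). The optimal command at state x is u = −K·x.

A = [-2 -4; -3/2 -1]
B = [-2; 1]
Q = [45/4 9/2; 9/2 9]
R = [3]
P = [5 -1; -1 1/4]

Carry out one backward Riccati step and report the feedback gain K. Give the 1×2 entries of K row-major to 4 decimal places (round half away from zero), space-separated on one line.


0.6835 1.5321

BᵀP = [-11.0000 2.2500]
S = R + BᵀPB = [3] + [24.2500] = [27.2500]
BᵀPA = [18.6250 41.7500]
K = S⁻¹·BᵀPA = [0.6835 1.5321]
A−BK = [-0.6330 -0.9358; -2.1835 -2.5321]
AᵀP(A−BK) = [1.8326 3.8394; 3.8394 8.2844]
P' = Q + AᵀP(A−BK) = [13.0826 8.3394; 8.3394 17.2844]
tr(P') = 30.3670


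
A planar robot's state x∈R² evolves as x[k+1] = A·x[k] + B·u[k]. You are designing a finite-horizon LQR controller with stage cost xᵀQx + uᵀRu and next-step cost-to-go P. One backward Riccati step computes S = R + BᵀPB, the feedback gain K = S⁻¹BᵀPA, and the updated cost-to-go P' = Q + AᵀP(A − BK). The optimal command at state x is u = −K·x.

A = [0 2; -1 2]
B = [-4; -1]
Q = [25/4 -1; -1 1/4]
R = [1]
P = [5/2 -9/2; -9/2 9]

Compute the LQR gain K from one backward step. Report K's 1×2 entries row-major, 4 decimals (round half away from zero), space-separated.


-0.6429 0.5000

BᵀP = [-5.5000 9.0000]
S = R + BᵀPB = [1] + [13.0000] = [14.0000]
BᵀPA = [-9.0000 7.0000]
K = S⁻¹·BᵀPA = [-0.6429 0.5000]
A−BK = [-2.5714 4.0000; -1.6429 2.5000]
AᵀP(A−BK) = [3.2143 -4.5000; -4.5000 6.5000]
P' = Q + AᵀP(A−BK) = [9.4643 -5.5000; -5.5000 6.7500]
tr(P') = 16.2143


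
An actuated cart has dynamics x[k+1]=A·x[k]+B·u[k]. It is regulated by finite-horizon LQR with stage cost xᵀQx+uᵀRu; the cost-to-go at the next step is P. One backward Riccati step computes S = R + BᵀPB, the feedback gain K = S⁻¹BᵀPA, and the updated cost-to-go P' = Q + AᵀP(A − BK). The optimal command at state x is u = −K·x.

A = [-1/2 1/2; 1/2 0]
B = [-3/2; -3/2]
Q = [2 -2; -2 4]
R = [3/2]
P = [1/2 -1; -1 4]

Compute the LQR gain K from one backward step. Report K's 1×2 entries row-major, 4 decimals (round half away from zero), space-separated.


-0.3684 0.0526

BᵀP = [0.7500 -4.5000]
S = R + BᵀPB = [3/2] + [5.6250] = [7.1250]
BᵀPA = [-2.6250 0.3750]
K = S⁻¹·BᵀPA = [-0.3684 0.0526]
A−BK = [-1.0526 0.5789; -0.0526 0.0789]
AᵀP(A−BK) = [0.6579 -0.2368; -0.2368 0.1053]
P' = Q + AᵀP(A−BK) = [2.6579 -2.2368; -2.2368 4.1053]
tr(P') = 6.7632


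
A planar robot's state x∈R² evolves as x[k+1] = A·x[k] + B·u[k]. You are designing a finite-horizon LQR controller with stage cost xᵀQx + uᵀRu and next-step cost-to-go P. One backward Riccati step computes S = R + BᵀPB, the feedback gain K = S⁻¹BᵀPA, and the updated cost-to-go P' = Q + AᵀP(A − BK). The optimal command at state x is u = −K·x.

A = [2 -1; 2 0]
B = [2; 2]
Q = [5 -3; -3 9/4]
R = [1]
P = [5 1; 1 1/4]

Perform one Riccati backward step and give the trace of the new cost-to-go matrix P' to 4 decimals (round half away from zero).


BᵀP = [12.0000 2.5000]
S = R + BᵀPB = [1] + [29.0000] = [30.0000]
BᵀPA = [29.0000 -12.0000]
K = S⁻¹·BᵀPA = [0.9667 -0.4000]
A−BK = [0.0667 -0.2000; 0.0667 0.8000]
AᵀP(A−BK) = [0.9667 -0.4000; -0.4000 0.2000]
P' = Q + AᵀP(A−BK) = [5.9667 -3.4000; -3.4000 2.4500]
tr(P') = 8.4167

8.4167


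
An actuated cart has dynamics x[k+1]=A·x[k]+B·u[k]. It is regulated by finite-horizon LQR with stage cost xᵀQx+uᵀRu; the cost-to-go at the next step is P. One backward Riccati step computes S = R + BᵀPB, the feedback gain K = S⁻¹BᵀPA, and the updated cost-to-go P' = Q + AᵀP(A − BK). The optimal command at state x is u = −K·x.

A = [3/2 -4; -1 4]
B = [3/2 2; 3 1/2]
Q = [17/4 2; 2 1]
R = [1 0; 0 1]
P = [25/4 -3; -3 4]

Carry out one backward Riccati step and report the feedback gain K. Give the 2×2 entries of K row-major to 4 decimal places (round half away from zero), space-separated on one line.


BᵀP = [0.3750 7.5000; 11.0000 -4.0000]
S = R + BᵀPB = [1 0; 0 1] + [23.0625 4.5000; 4.5000 20.0000] = [24.0625 4.5000; 4.5000 21.0000]
BᵀPA = [-6.9375 28.5000; 20.5000 -60.0000]
K = S⁻¹·BᵀPA = [-0.4905 1.7905; 1.0813 -3.2408]
A−BK = [0.0732 -0.2041; -0.0691 0.2489]
AᵀP(A−BK) = [1.4927 -4.6417; -4.6417 14.5218]
P' = Q + AᵀP(A−BK) = [5.7427 -2.6417; -2.6417 15.5218]
tr(P') = 21.2646

-0.4905 1.7905 1.0813 -3.2408


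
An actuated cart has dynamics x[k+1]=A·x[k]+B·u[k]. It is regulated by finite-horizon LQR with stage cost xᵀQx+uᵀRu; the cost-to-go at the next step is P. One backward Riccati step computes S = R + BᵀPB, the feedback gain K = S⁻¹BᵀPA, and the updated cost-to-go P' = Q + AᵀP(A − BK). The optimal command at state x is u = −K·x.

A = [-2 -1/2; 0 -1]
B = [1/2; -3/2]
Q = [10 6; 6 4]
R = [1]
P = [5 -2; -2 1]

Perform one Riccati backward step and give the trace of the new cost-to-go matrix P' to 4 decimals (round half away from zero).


18.1083

BᵀP = [5.5000 -2.5000]
S = R + BᵀPB = [1] + [6.5000] = [7.5000]
BᵀPA = [-11.0000 -0.2500]
K = S⁻¹·BᵀPA = [-1.4667 -0.0333]
A−BK = [-1.2667 -0.4833; -2.2000 -1.0500]
AᵀP(A−BK) = [3.8667 0.6333; 0.6333 0.2417]
P' = Q + AᵀP(A−BK) = [13.8667 6.6333; 6.6333 4.2417]
tr(P') = 18.1083
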